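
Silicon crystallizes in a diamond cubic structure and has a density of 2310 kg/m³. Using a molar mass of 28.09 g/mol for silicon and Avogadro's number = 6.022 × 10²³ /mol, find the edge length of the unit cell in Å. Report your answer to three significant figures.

With Z = 8 atoms per diamond cubic cell, a³ = Z·M/(N_A·ρ) = 8 × 28.09 / (6.022 × 10²³ × 2.310 g/cm³) = 1.615 × 10^-22 cm³.
a = (1.615 × 10^-22)^(1/3) = 5.446 × 10^-8 cm = 5.45 Å.

5.45 Å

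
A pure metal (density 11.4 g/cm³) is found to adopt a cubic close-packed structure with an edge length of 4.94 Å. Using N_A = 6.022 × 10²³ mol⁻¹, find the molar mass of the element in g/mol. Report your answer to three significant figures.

An FCC cell has Z = 4 atoms; a = 4.940 × 10^-8 cm.
M = ρ·N_A·a³/Z = 11.4 × 6.022 × 10²³ × 1.206 × 10^-22 / 4 = 207 g/mol.

207 g/mol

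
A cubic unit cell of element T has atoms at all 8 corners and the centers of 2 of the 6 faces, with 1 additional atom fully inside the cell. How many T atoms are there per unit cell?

3

Corner atoms are shared by 8 cells (1/8 each), face atoms by 2 (1/2 each), interior atoms are unshared.
Net atoms = 8 × 1/8 + 2 × 1/2 + 1 = 1 + 1 + 1 = 3.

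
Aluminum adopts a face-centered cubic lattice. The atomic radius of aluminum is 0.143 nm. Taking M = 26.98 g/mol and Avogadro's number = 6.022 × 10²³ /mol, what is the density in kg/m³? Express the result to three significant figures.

2710 kg/m³

In an FCC lattice, atoms touch along the face diagonal, so √2·a = 4r, giving a = 0.4045 nm = 4.045 × 10^-8 cm.
With Z = 4, ρ = Z·M/(N_A·a³) = 4 × 26.98 / (6.022 × 10²³ × 6.617 × 10^-23) = 2.708 g/cm³ = 2710 kg/m³.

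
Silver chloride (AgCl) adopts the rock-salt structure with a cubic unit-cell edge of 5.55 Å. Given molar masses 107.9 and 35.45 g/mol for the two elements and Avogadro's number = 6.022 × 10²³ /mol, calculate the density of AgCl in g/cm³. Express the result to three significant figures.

5.57 g/cm³

The rock-salt structure contains Z = 4 formula units per cell; M(AgCl) = 107.9 + 35.45 = 143.35 g/mol.
a³ = (5.550 × 10^-8 cm)³ = 1.710 × 10^-22 cm³.
ρ = 4 × 143.35 / (6.022 × 10²³ × 1.710 × 10^-22) = 5.570 g/cm³.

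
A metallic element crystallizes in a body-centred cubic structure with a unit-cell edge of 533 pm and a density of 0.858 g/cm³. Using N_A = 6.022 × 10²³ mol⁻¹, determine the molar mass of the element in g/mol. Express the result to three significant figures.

A BCC cell has Z = 2 atoms; a = 5.330 × 10^-8 cm.
M = ρ·N_A·a³/Z = 0.858 × 6.022 × 10²³ × 1.514 × 10^-22 / 2 = 39.1 g/mol.

39.1 g/mol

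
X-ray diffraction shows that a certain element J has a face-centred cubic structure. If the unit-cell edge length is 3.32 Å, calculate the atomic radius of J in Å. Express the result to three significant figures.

1.17 Å

In an FCC lattice, atoms touch along the face diagonal, so √2·a = 4r.
r = √2·a/4 = 1.4142 × 3.32 / 4 = 1.17 Å.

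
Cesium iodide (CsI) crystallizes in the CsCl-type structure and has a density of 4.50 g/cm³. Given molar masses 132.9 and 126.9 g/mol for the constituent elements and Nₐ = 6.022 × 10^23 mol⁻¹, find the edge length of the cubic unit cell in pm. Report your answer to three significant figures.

458 pm

M(CsI) = 259.8 g/mol; Z = 1 formula unit per cell.
a³ = Z·M/(N_A·ρ) = 1 × 259.8 / (6.022 × 10²³ × 4.50) = 9.587 × 10^-23 cm³, so a = 4.577 × 10^-8 cm = 458 pm.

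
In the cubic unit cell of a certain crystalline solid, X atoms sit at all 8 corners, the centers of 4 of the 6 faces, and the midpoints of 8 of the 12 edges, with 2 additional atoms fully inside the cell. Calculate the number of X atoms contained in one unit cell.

Corner atoms are shared by 8 cells (1/8 each), face atoms by 2 (1/2 each), edge atoms by 4 (1/4 each), interior atoms are unshared.
Net atoms = 8 × 1/8 + 4 × 1/2 + 8 × 1/4 + 2 = 1 + 2 + 2 + 2 = 7.

7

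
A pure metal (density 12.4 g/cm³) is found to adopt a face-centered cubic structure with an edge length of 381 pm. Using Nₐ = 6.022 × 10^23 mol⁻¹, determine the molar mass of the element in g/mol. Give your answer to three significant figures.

An FCC cell has Z = 4 atoms; a = 3.810 × 10^-8 cm.
M = ρ·N_A·a³/Z = 12.4 × 6.022 × 10²³ × 5.531 × 10^-23 / 4 = 103 g/mol.

103 g/mol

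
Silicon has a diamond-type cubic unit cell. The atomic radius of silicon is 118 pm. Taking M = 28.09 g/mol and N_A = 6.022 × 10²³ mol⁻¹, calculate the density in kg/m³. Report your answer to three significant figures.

2300 kg/m³

In a diamond cubic lattice, nearest neighbors lie along the body diagonal with √3·a = 8r, giving a = 545.0 pm = 5.450 × 10^-8 cm.
With Z = 8, ρ = Z·M/(N_A·a³) = 8 × 28.09 / (6.022 × 10²³ × 1.619 × 10^-22) = 2.305 g/cm³ = 2300 kg/m³.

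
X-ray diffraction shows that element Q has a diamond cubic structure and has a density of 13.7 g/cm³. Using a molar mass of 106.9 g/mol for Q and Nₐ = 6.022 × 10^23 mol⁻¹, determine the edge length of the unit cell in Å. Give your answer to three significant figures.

With Z = 8 atoms per diamond cubic cell, a³ = Z·M/(N_A·ρ) = 8 × 106.9 / (6.022 × 10²³ × 13.70 g/cm³) = 1.037 × 10^-22 cm³.
a = (1.037 × 10^-22)^(1/3) = 4.698 × 10^-8 cm = 4.70 Å.

4.70 Å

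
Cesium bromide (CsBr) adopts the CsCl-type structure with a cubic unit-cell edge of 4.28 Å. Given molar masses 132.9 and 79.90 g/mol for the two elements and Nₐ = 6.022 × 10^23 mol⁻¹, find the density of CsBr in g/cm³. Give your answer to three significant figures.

4.51 g/cm³

The CsCl-type structure contains Z = 1 formula unit per cell; M(CsBr) = 132.9 + 79.90 = 212.8 g/mol.
a³ = (4.280 × 10^-8 cm)³ = 7.840 × 10^-23 cm³.
ρ = 1 × 212.8 / (6.022 × 10²³ × 7.840 × 10^-23) = 4.507 g/cm³.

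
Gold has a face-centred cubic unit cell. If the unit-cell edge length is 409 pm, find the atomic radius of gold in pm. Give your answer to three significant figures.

In an FCC lattice, atoms touch along the face diagonal, so √2·a = 4r.
r = √2·a/4 = 1.4142 × 409 / 4 = 145 pm.

145 pm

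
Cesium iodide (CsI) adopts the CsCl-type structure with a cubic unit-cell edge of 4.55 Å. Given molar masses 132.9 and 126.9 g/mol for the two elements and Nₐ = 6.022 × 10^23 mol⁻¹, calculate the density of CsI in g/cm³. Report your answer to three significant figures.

The CsCl-type structure contains Z = 1 formula unit per cell; M(CsI) = 132.9 + 126.9 = 259.8 g/mol.
a³ = (4.550 × 10^-8 cm)³ = 9.420 × 10^-23 cm³.
ρ = 1 × 259.8 / (6.022 × 10²³ × 9.420 × 10^-23) = 4.580 g/cm³.

4.58 g/cm³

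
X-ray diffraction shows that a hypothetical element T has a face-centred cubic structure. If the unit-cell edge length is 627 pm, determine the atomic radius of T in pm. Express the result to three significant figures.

222 pm

In an FCC lattice, atoms touch along the face diagonal, so √2·a = 4r.
r = √2·a/4 = 1.4142 × 627 / 4 = 222 pm.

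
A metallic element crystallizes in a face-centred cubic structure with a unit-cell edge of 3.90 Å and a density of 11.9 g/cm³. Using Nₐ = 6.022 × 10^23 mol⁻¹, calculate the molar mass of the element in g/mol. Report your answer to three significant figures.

106 g/mol

An FCC cell has Z = 4 atoms; a = 3.900 × 10^-8 cm.
M = ρ·N_A·a³/Z = 11.9 × 6.022 × 10²³ × 5.932 × 10^-23 / 4 = 106 g/mol.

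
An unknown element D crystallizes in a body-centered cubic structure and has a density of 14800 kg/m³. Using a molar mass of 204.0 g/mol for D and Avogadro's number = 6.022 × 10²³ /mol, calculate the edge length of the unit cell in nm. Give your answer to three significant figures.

With Z = 2 atoms per BCC cell, a³ = Z·M/(N_A·ρ) = 2 × 204.0 / (6.022 × 10²³ × 14.80 g/cm³) = 4.578 × 10^-23 cm³.
a = (4.578 × 10^-23)^(1/3) = 3.577 × 10^-8 cm = 0.358 nm.

0.358 nm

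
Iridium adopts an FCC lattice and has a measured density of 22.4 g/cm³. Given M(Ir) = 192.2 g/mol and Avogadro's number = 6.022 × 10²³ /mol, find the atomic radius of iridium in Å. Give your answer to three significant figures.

1.36 Å

For an FCC cell (Z = 4), a³ = Z·M/(N_A·ρ) = 4 × 192.2 / (6.022 × 10²³ × 22.40) = 5.699 × 10^-23 cm³, so a = 3.848 × 10^-8 cm = 3.848 Å.
Atoms touch along the face diagonal, so √2·a = 4r, so r = 0.3536 × a = 1.36 Å.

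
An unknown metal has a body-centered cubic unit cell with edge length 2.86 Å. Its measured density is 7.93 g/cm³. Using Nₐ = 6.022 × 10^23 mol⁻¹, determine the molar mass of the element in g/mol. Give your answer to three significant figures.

A BCC cell has Z = 2 atoms; a = 2.860 × 10^-8 cm.
M = ρ·N_A·a³/Z = 7.93 × 6.022 × 10²³ × 2.339 × 10^-23 / 2 = 55.9 g/mol.

55.9 g/mol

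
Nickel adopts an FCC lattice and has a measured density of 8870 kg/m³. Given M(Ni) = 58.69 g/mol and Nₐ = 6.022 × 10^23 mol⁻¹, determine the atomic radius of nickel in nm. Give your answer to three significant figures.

0.125 nm

For an FCC cell (Z = 4), a³ = Z·M/(N_A·ρ) = 4 × 58.69 / (6.022 × 10²³ × 8.870) = 4.395 × 10^-23 cm³, so a = 3.529 × 10^-8 cm = 0.3529 nm.
Atoms touch along the face diagonal, so √2·a = 4r, so r = 0.3536 × a = 0.125 nm.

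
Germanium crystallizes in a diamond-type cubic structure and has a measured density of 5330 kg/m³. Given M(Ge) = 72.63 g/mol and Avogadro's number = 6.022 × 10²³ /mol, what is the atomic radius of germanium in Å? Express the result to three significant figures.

For a diamond cubic cell (Z = 8), a³ = Z·M/(N_A·ρ) = 8 × 72.63 / (6.022 × 10²³ × 5.330) = 1.810 × 10^-22 cm³, so a = 5.657 × 10^-8 cm = 5.657 Å.
Nearest neighbors lie along the body diagonal with √3·a = 8r, so r = 0.2165 × a = 1.22 Å.

1.22 Å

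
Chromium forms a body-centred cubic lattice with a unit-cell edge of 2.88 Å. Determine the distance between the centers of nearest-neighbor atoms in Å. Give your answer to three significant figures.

In a BCC structure, atoms touch along the body diagonal, so √3·a = 4r; the nearest-neighbor distance equals 2r = 0.8660·a.
d = 0.8660 × 2.88 = 2.49 Å.

2.49 Å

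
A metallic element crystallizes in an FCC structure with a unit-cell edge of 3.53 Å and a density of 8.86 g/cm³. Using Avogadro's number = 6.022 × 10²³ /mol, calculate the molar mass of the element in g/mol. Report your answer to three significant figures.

58.7 g/mol

An FCC cell has Z = 4 atoms; a = 3.530 × 10^-8 cm.
M = ρ·N_A·a³/Z = 8.86 × 6.022 × 10²³ × 4.399 × 10^-23 / 4 = 58.7 g/mol.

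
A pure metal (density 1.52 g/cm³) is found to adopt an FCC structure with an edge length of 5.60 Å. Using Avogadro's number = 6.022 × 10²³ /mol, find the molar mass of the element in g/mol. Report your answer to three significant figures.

40.2 g/mol

An FCC cell has Z = 4 atoms; a = 5.600 × 10^-8 cm.
M = ρ·N_A·a³/Z = 1.52 × 6.022 × 10²³ × 1.756 × 10^-22 / 4 = 40.2 g/mol.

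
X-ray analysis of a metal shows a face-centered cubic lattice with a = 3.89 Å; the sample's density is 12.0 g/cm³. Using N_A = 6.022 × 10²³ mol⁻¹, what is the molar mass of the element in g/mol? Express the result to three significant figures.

An FCC cell has Z = 4 atoms; a = 3.890 × 10^-8 cm.
M = ρ·N_A·a³/Z = 12.0 × 6.022 × 10²³ × 5.886 × 10^-23 / 4 = 106 g/mol.

106 g/mol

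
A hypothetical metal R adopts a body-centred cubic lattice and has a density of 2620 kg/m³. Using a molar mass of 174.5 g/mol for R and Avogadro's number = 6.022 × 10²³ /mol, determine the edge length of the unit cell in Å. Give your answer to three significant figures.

With Z = 2 atoms per BCC cell, a³ = Z·M/(N_A·ρ) = 2 × 174.5 / (6.022 × 10²³ × 2.620 g/cm³) = 2.212 × 10^-22 cm³.
a = (2.212 × 10^-22)^(1/3) = 6.048 × 10^-8 cm = 6.05 Å.

6.05 Å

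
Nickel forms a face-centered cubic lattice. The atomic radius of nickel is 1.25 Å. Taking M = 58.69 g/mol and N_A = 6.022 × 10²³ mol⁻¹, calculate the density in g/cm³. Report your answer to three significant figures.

In an FCC lattice, atoms touch along the face diagonal, so √2·a = 4r, giving a = 3.536 Å = 3.536 × 10^-8 cm.
With Z = 4, ρ = Z·M/(N_A·a³) = 4 × 58.69 / (6.022 × 10²³ × 4.419 × 10^-23) = 8.821 g/cm³.

8.82 g/cm³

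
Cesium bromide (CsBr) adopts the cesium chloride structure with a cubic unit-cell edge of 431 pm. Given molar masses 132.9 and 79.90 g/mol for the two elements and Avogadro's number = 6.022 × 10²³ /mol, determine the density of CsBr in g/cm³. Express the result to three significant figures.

The cesium chloride structure contains Z = 1 formula unit per cell; M(CsBr) = 132.9 + 79.90 = 212.8 g/mol.
a³ = (4.310 × 10^-8 cm)³ = 8.006 × 10^-23 cm³.
ρ = 1 × 212.8 / (6.022 × 10²³ × 8.006 × 10^-23) = 4.414 g/cm³.

4.41 g/cm³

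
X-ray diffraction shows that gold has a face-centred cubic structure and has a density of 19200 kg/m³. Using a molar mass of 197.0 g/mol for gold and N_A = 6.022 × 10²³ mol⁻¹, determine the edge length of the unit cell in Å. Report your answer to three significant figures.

With Z = 4 atoms per FCC cell, a³ = Z·M/(N_A·ρ) = 4 × 197.0 / (6.022 × 10²³ × 19.20 g/cm³) = 6.815 × 10^-23 cm³.
a = (6.815 × 10^-23)^(1/3) = 4.085 × 10^-8 cm = 4.08 Å.

4.08 Å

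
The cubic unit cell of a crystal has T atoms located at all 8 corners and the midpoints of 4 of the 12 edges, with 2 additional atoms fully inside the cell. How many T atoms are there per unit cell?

Corner atoms are shared by 8 cells (1/8 each), edge atoms by 4 (1/4 each), interior atoms are unshared.
Net atoms = 8 × 1/8 + 4 × 1/4 + 2 = 1 + 1 + 2 = 4.

4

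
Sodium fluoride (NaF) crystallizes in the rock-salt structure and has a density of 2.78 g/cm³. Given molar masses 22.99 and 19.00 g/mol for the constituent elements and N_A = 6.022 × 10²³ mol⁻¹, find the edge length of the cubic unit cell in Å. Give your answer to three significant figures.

M(NaF) = 41.99 g/mol; Z = 4 formula units per cell.
a³ = Z·M/(N_A·ρ) = 4 × 41.99 / (6.022 × 10²³ × 2.78) = 1.003 × 10^-22 cm³, so a = 4.647 × 10^-8 cm = 4.65 Å.

4.65 Å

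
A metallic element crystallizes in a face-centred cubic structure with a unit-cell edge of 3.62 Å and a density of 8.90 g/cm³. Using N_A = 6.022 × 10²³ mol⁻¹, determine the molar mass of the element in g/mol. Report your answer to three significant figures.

63.6 g/mol

An FCC cell has Z = 4 atoms; a = 3.620 × 10^-8 cm.
M = ρ·N_A·a³/Z = 8.90 × 6.022 × 10²³ × 4.744 × 10^-23 / 4 = 63.6 g/mol.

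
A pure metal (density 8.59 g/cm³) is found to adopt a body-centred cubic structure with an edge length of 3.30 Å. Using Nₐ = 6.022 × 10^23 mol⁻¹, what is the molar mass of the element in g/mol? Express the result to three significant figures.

92.9 g/mol

A BCC cell has Z = 2 atoms; a = 3.300 × 10^-8 cm.
M = ρ·N_A·a³/Z = 8.59 × 6.022 × 10²³ × 3.594 × 10^-23 / 2 = 92.9 g/mol.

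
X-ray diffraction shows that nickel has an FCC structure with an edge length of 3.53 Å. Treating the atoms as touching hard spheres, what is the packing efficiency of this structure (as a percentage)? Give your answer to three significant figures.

74.0%

In an FCC lattice atoms touch along the face diagonal, so √2·a = 4r, so r = 0.3536a = 1.248 Å.
Packing fraction = Z·(4/3)πr³ / a³ = 4 × (4/3)π × (1.248)³ / (3.53)³ = 0.7405 = 74.0%.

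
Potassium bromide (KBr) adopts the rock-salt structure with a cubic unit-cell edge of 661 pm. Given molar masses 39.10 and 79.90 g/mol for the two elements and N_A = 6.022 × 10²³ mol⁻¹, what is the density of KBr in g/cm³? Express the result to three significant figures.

2.74 g/cm³

The rock-salt structure contains Z = 4 formula units per cell; M(KBr) = 39.10 + 79.90 = 119.0 g/mol.
a³ = (6.610 × 10^-8 cm)³ = 2.888 × 10^-22 cm³.
ρ = 4 × 119.0 / (6.022 × 10²³ × 2.888 × 10^-22) = 2.737 g/cm³.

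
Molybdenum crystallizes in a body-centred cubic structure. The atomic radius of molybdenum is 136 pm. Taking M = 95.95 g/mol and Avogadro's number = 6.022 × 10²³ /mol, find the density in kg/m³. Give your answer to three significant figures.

In a BCC lattice, atoms touch along the body diagonal, so √3·a = 4r, giving a = 314.1 pm = 3.141 × 10^-8 cm.
With Z = 2, ρ = Z·M/(N_A·a³) = 2 × 95.95 / (6.022 × 10²³ × 3.098 × 10^-23) = 10.29 g/cm³ = 10300 kg/m³.

10300 kg/m³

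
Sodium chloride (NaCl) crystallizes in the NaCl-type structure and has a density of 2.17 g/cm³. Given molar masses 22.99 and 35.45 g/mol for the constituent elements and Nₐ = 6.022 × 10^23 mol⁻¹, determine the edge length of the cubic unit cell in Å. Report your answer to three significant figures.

M(NaCl) = 58.44 g/mol; Z = 4 formula units per cell.
a³ = Z·M/(N_A·ρ) = 4 × 58.44 / (6.022 × 10²³ × 2.17) = 1.789 × 10^-22 cm³, so a = 5.635 × 10^-8 cm = 5.63 Å.

5.63 Å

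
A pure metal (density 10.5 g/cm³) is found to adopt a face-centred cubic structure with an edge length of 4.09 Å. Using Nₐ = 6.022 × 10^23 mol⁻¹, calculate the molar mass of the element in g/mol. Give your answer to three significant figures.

108 g/mol

An FCC cell has Z = 4 atoms; a = 4.090 × 10^-8 cm.
M = ρ·N_A·a³/Z = 10.5 × 6.022 × 10²³ × 6.842 × 10^-23 / 4 = 108 g/mol.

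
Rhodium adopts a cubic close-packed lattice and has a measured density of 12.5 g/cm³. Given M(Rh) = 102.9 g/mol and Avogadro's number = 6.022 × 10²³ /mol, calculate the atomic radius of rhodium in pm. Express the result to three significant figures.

For an FCC cell (Z = 4), a³ = Z·M/(N_A·ρ) = 4 × 102.9 / (6.022 × 10²³ × 12.50) = 5.468 × 10^-23 cm³, so a = 3.796 × 10^-8 cm = 379.6 pm.
Atoms touch along the face diagonal, so √2·a = 4r, so r = 0.3536 × a = 134 pm.

134 pm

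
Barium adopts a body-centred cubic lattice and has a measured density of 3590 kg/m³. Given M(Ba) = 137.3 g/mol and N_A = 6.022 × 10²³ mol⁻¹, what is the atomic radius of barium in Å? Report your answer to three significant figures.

For a BCC cell (Z = 2), a³ = Z·M/(N_A·ρ) = 2 × 137.3 / (6.022 × 10²³ × 3.590) = 1.270 × 10^-22 cm³, so a = 5.027 × 10^-8 cm = 5.027 Å.
Atoms touch along the body diagonal, so √3·a = 4r, so r = 0.4330 × a = 2.18 Å.

2.18 Å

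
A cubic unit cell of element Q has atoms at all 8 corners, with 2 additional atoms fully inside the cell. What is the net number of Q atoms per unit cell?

3

Corner atoms are shared by 8 cells (1/8 each), interior atoms are unshared.
Net atoms = 8 × 1/8 + 2 = 1 + 2 = 3.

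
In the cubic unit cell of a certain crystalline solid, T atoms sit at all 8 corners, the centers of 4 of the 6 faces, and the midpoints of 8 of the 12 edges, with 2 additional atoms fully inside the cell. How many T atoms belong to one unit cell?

Corner atoms are shared by 8 cells (1/8 each), face atoms by 2 (1/2 each), edge atoms by 4 (1/4 each), interior atoms are unshared.
Net atoms = 8 × 1/8 + 4 × 1/2 + 8 × 1/4 + 2 = 1 + 2 + 2 + 2 = 7.

7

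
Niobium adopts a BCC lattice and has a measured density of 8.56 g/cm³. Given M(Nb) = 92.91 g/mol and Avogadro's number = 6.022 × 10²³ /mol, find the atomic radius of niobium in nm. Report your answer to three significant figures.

0.143 nm

For a BCC cell (Z = 2), a³ = Z·M/(N_A·ρ) = 2 × 92.91 / (6.022 × 10²³ × 8.560) = 3.605 × 10^-23 cm³, so a = 3.303 × 10^-8 cm = 0.3303 nm.
Atoms touch along the body diagonal, so √3·a = 4r, so r = 0.4330 × a = 0.143 nm.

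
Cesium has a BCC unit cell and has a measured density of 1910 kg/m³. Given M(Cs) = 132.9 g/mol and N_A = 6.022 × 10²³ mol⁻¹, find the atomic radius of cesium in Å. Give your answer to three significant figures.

For a BCC cell (Z = 2), a³ = Z·M/(N_A·ρ) = 2 × 132.9 / (6.022 × 10²³ × 1.910) = 2.311 × 10^-22 cm³, so a = 6.137 × 10^-8 cm = 6.137 Å.
Atoms touch along the body diagonal, so √3·a = 4r, so r = 0.4330 × a = 2.66 Å.

2.66 Å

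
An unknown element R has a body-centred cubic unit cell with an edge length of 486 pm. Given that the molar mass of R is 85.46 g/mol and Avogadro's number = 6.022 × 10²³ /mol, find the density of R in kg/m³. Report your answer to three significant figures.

2470 kg/m³

A BCC unit cell contains Z = 2 atoms.
Cell volume: a³ = (486 pm)³ = (4.860 × 10^-8 cm)³ = 1.148 × 10^-22 cm³.
ρ = Z·M/(N_A·a³) = 2 × 85.46 / (6.022 × 10²³ × 1.148 × 10^-22) = 2.473 g/cm³ = 2470 kg/m³.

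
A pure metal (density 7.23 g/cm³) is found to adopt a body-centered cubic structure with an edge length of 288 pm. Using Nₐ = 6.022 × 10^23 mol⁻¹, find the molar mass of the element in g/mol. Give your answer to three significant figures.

52.0 g/mol

A BCC cell has Z = 2 atoms; a = 2.880 × 10^-8 cm.
M = ρ·N_A·a³/Z = 7.23 × 6.022 × 10²³ × 2.389 × 10^-23 / 2 = 52.0 g/mol.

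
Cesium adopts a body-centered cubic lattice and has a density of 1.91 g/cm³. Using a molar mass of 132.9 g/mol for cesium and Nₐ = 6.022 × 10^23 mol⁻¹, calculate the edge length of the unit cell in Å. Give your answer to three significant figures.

6.14 Å

With Z = 2 atoms per BCC cell, a³ = Z·M/(N_A·ρ) = 2 × 132.9 / (6.022 × 10²³ × 1.910 g/cm³) = 2.311 × 10^-22 cm³.
a = (2.311 × 10^-22)^(1/3) = 6.137 × 10^-8 cm = 6.14 Å.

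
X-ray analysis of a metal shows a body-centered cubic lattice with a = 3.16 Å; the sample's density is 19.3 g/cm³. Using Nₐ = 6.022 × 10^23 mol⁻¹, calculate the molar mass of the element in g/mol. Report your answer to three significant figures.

183 g/mol

A BCC cell has Z = 2 atoms; a = 3.160 × 10^-8 cm.
M = ρ·N_A·a³/Z = 19.3 × 6.022 × 10²³ × 3.155 × 10^-23 / 2 = 183 g/mol.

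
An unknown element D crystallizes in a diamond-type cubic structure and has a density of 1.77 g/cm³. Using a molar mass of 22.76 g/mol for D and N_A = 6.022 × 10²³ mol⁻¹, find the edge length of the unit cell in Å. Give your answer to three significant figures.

5.55 Å

With Z = 8 atoms per diamond cubic cell, a³ = Z·M/(N_A·ρ) = 8 × 22.76 / (6.022 × 10²³ × 1.770 g/cm³) = 1.708 × 10^-22 cm³.
a = (1.708 × 10^-22)^(1/3) = 5.549 × 10^-8 cm = 5.55 Å.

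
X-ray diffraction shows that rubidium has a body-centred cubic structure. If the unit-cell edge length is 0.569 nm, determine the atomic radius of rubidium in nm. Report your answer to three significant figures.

In a BCC lattice, atoms touch along the body diagonal, so √3·a = 4r.
r = √3·a/4 = 1.7321 × 0.569 / 4 = 0.246 nm.

0.246 nm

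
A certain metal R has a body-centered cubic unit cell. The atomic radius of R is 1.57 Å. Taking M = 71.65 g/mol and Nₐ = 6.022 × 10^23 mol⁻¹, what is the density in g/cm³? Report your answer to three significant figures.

In a BCC lattice, atoms touch along the body diagonal, so √3·a = 4r, giving a = 3.626 Å = 3.626 × 10^-8 cm.
With Z = 2, ρ = Z·M/(N_A·a³) = 2 × 71.65 / (6.022 × 10²³ × 4.766 × 10^-23) = 4.992 g/cm³.

4.99 g/cm³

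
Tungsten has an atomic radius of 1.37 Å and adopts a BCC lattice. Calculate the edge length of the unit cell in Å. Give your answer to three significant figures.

3.16 Å

In a BCC lattice, atoms touch along the body diagonal, so √3·a = 4r.
a = 4r/√3 = 4 × 1.37 / 1.7321 = 3.16 Å.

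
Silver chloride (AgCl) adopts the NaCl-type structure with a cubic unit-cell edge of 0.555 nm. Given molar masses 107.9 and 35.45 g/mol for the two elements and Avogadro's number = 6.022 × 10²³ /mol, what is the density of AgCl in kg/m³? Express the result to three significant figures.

The NaCl-type structure contains Z = 4 formula units per cell; M(AgCl) = 107.9 + 35.45 = 143.35 g/mol.
a³ = (5.550 × 10^-8 cm)³ = 1.710 × 10^-22 cm³.
ρ = 4 × 143.35 / (6.022 × 10²³ × 1.710 × 10^-22) = 5.570 g/cm³ = 5570 kg/m³.

5570 kg/m³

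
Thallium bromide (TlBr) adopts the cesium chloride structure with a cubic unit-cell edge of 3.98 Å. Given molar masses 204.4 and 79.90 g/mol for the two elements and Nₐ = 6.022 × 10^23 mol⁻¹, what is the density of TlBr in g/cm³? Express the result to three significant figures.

7.49 g/cm³

The cesium chloride structure contains Z = 1 formula unit per cell; M(TlBr) = 204.4 + 79.90 = 284.3 g/mol.
a³ = (3.980 × 10^-8 cm)³ = 6.304 × 10^-23 cm³.
ρ = 1 × 284.3 / (6.022 × 10²³ × 6.304 × 10^-23) = 7.488 g/cm³.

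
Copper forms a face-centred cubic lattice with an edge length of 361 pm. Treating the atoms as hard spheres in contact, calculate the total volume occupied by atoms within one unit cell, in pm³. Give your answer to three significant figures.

In an FCC lattice atoms touch along the face diagonal, so √2·a = 4r, so r = 0.3536a = 127.6 pm.
V_atoms = Z × (4/3)πr³ = 4 × (4/3)π × (127.6)³ = 3.48 × 10^7 pm³.

3.48 × 10^7 pm³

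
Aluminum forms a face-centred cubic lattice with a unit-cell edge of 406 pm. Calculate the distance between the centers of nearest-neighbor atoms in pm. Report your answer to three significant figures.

287 pm

In an FCC structure, atoms touch along the face diagonal, so √2·a = 4r; the nearest-neighbor distance equals 2r = 0.7071·a.
d = 0.7071 × 406 = 287 pm.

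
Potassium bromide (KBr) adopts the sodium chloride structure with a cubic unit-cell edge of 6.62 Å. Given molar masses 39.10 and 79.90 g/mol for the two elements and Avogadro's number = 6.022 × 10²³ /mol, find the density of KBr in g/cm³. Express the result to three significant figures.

2.72 g/cm³

The sodium chloride structure contains Z = 4 formula units per cell; M(KBr) = 39.10 + 79.90 = 119.0 g/mol.
a³ = (6.620 × 10^-8 cm)³ = 2.901 × 10^-22 cm³.
ρ = 4 × 119.0 / (6.022 × 10²³ × 2.901 × 10^-22) = 2.725 g/cm³.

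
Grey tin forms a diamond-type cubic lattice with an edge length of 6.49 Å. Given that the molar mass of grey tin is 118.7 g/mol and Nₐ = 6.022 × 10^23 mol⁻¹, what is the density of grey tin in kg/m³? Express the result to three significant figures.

5770 kg/m³

A diamond cubic unit cell contains Z = 8 atoms.
Cell volume: a³ = (6.49 Å)³ = (6.490 × 10^-8 cm)³ = 2.734 × 10^-22 cm³.
ρ = Z·M/(N_A·a³) = 8 × 118.7 / (6.022 × 10²³ × 2.734 × 10^-22) = 5.769 g/cm³ = 5770 kg/m³.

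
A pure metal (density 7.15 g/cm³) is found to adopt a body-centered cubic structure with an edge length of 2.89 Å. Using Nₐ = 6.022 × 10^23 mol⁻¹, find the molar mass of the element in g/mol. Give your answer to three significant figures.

A BCC cell has Z = 2 atoms; a = 2.890 × 10^-8 cm.
M = ρ·N_A·a³/Z = 7.15 × 6.022 × 10²³ × 2.414 × 10^-23 / 2 = 52.0 g/mol.

52.0 g/mol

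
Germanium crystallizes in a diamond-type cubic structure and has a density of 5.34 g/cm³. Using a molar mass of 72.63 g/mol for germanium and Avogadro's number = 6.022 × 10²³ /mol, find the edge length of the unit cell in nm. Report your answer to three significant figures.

0.565 nm

With Z = 8 atoms per diamond cubic cell, a³ = Z·M/(N_A·ρ) = 8 × 72.63 / (6.022 × 10²³ × 5.340 g/cm³) = 1.807 × 10^-22 cm³.
a = (1.807 × 10^-22)^(1/3) = 5.653 × 10^-8 cm = 0.565 nm.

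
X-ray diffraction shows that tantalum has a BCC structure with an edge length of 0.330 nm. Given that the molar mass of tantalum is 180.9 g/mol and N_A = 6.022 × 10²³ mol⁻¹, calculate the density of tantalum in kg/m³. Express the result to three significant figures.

16700 kg/m³

A BCC unit cell contains Z = 2 atoms.
Cell volume: a³ = (0.330 nm)³ = (3.300 × 10^-8 cm)³ = 3.594 × 10^-23 cm³.
ρ = Z·M/(N_A·a³) = 2 × 180.9 / (6.022 × 10²³ × 3.594 × 10^-23) = 16.72 g/cm³ = 16700 kg/m³.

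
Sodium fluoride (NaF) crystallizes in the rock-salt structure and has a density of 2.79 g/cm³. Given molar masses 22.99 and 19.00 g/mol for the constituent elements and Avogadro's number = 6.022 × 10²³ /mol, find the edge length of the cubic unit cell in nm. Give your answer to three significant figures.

0.464 nm

M(NaF) = 41.99 g/mol; Z = 4 formula units per cell.
a³ = Z·M/(N_A·ρ) = 4 × 41.99 / (6.022 × 10²³ × 2.79) = 9.997 × 10^-23 cm³, so a = 4.641 × 10^-8 cm = 0.464 nm.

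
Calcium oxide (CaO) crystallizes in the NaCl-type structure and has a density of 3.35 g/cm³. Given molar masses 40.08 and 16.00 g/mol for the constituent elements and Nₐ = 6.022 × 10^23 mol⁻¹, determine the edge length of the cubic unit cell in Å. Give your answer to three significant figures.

4.81 Å

M(CaO) = 56.08 g/mol; Z = 4 formula units per cell.
a³ = Z·M/(N_A·ρ) = 4 × 56.08 / (6.022 × 10²³ × 3.35) = 1.112 × 10^-22 cm³, so a = 4.809 × 10^-8 cm = 4.81 Å.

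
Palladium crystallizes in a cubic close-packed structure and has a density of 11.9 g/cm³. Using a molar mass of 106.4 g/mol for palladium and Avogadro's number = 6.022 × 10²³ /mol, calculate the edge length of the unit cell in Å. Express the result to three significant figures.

3.90 Å

With Z = 4 atoms per FCC cell, a³ = Z·M/(N_A·ρ) = 4 × 106.4 / (6.022 × 10²³ × 11.90 g/cm³) = 5.939 × 10^-23 cm³.
a = (5.939 × 10^-23)^(1/3) = 3.902 × 10^-8 cm = 3.90 Å.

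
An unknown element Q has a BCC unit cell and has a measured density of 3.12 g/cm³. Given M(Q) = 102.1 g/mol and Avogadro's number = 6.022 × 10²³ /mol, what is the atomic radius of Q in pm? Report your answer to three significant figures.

207 pm

For a BCC cell (Z = 2), a³ = Z·M/(N_A·ρ) = 2 × 102.1 / (6.022 × 10²³ × 3.120) = 1.087 × 10^-22 cm³, so a = 4.772 × 10^-8 cm = 477.2 pm.
Atoms touch along the body diagonal, so √3·a = 4r, so r = 0.4330 × a = 207 pm.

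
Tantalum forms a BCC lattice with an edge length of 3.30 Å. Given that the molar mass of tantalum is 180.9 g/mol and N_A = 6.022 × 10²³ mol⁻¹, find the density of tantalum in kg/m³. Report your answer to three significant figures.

A BCC unit cell contains Z = 2 atoms.
Cell volume: a³ = (3.30 Å)³ = (3.300 × 10^-8 cm)³ = 3.594 × 10^-23 cm³.
ρ = Z·M/(N_A·a³) = 2 × 180.9 / (6.022 × 10²³ × 3.594 × 10^-23) = 16.72 g/cm³ = 16700 kg/m³.

16700 kg/m³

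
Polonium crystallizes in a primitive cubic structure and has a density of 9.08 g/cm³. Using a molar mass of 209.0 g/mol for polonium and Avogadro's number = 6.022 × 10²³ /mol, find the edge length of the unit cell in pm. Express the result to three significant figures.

337 pm

With Z = 1 atom per simple cubic cell, a³ = Z·M/(N_A·ρ) = 1 × 209.0 / (6.022 × 10²³ × 9.080 g/cm³) = 3.822 × 10^-23 cm³.
a = (3.822 × 10^-23)^(1/3) = 3.369 × 10^-8 cm = 337 pm.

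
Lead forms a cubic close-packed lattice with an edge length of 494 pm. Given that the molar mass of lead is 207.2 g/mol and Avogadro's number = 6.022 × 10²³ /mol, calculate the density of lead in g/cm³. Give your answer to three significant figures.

An FCC unit cell contains Z = 4 atoms.
Cell volume: a³ = (494 pm)³ = (4.940 × 10^-8 cm)³ = 1.206 × 10^-22 cm³.
ρ = Z·M/(N_A·a³) = 4 × 207.2 / (6.022 × 10²³ × 1.206 × 10^-22) = 11.42 g/cm³.

11.4 g/cm³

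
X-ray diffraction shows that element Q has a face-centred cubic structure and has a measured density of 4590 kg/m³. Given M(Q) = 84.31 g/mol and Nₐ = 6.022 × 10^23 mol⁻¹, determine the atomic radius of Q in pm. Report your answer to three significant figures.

For an FCC cell (Z = 4), a³ = Z·M/(N_A·ρ) = 4 × 84.31 / (6.022 × 10²³ × 4.590) = 1.220 × 10^-22 cm³, so a = 4.960 × 10^-8 cm = 496.0 pm.
Atoms touch along the face diagonal, so √2·a = 4r, so r = 0.3536 × a = 175 pm.

175 pm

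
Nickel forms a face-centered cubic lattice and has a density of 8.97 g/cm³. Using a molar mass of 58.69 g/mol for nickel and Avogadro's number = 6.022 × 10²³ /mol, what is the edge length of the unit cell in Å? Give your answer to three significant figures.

3.52 Å

With Z = 4 atoms per FCC cell, a³ = Z·M/(N_A·ρ) = 4 × 58.69 / (6.022 × 10²³ × 8.970 g/cm³) = 4.346 × 10^-23 cm³.
a = (4.346 × 10^-23)^(1/3) = 3.516 × 10^-8 cm = 3.52 Å.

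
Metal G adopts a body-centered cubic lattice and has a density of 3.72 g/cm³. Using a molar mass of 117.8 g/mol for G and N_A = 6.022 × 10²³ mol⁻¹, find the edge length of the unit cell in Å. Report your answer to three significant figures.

With Z = 2 atoms per BCC cell, a³ = Z·M/(N_A·ρ) = 2 × 117.8 / (6.022 × 10²³ × 3.720 g/cm³) = 1.052 × 10^-22 cm³.
a = (1.052 × 10^-22)^(1/3) = 4.720 × 10^-8 cm = 4.72 Å.

4.72 Å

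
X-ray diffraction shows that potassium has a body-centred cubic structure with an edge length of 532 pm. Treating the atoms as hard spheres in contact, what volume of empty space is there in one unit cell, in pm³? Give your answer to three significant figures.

4.82 × 10^7 pm³

In a BCC lattice atoms touch along the body diagonal, so √3·a = 4r, so r = 0.4330a = 230.4 pm.
V_cell = a³ = 1.506 × 10^8 pm³; V_atoms = 2 × (4/3)πr³ = 1.024 × 10^8 pm³.
Empty space = 1.506 × 10^8 − 1.024 × 10^8 = 4.82 × 10^7 pm³.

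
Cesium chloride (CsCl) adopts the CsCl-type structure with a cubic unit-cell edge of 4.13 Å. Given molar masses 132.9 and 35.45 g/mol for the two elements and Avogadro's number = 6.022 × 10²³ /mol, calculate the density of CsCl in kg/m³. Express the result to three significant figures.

The CsCl-type structure contains Z = 1 formula unit per cell; M(CsCl) = 132.9 + 35.45 = 168.35 g/mol.
a³ = (4.130 × 10^-8 cm)³ = 7.044 × 10^-23 cm³.
ρ = 1 × 168.35 / (6.022 × 10²³ × 7.044 × 10^-23) = 3.968 g/cm³ = 3970 kg/m³.

3970 kg/m³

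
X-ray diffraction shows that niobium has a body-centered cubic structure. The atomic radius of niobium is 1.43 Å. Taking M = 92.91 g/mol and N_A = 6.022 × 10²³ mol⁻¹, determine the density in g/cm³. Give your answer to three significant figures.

In a BCC lattice, atoms touch along the body diagonal, so √3·a = 4r, giving a = 3.302 Å = 3.302 × 10^-8 cm.
With Z = 2, ρ = Z·M/(N_A·a³) = 2 × 92.91 / (6.022 × 10²³ × 3.602 × 10^-23) = 8.567 g/cm³.

8.57 g/cm³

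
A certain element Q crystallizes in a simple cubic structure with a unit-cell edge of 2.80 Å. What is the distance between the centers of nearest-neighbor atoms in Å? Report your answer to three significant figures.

2.80 Å

In a simple cubic structure, atoms touch along the cell edge, so a = 2r; the nearest-neighbor distance equals 2r = 1.000·a.
d = 1.000 × 2.80 = 2.80 Å.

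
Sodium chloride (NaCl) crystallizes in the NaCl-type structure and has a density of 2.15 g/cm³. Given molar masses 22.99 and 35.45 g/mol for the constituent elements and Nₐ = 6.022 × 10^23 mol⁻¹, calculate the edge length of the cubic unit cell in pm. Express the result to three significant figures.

M(NaCl) = 58.44 g/mol; Z = 4 formula units per cell.
a³ = Z·M/(N_A·ρ) = 4 × 58.44 / (6.022 × 10²³ × 2.15) = 1.805 × 10^-22 cm³, so a = 5.652 × 10^-8 cm = 565 pm.

565 pm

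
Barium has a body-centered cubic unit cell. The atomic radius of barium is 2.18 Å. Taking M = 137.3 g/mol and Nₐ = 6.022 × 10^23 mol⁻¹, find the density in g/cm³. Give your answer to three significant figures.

In a BCC lattice, atoms touch along the body diagonal, so √3·a = 4r, giving a = 5.034 Å = 5.034 × 10^-8 cm.
With Z = 2, ρ = Z·M/(N_A·a³) = 2 × 137.3 / (6.022 × 10²³ × 1.276 × 10^-22) = 3.573 g/cm³.

3.57 g/cm³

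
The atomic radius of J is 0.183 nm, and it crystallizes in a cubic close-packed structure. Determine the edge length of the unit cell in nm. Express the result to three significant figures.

In an FCC lattice, atoms touch along the face diagonal, so √2·a = 4r.
a = 4r/√2 = 4 × 0.183 / 1.4142 = 0.518 nm.

0.518 nm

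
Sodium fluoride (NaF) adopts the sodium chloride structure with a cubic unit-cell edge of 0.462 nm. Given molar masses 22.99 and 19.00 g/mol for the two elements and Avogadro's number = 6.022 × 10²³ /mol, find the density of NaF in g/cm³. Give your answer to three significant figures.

The sodium chloride structure contains Z = 4 formula units per cell; M(NaF) = 22.99 + 19.00 = 41.99 g/mol.
a³ = (4.620 × 10^-8 cm)³ = 9.861 × 10^-23 cm³.
ρ = 4 × 41.99 / (6.022 × 10²³ × 9.861 × 10^-23) = 2.828 g/cm³.

2.83 g/cm³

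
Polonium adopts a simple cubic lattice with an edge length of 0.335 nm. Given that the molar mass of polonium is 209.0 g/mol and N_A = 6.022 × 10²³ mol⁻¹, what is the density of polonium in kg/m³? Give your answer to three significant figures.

A simple cubic unit cell contains Z = 1 atom.
Cell volume: a³ = (0.335 nm)³ = (3.350 × 10^-8 cm)³ = 3.760 × 10^-23 cm³.
ρ = Z·M/(N_A·a³) = 1 × 209.0 / (6.022 × 10²³ × 3.760 × 10^-23) = 9.231 g/cm³ = 9230 kg/m³.

9230 kg/m³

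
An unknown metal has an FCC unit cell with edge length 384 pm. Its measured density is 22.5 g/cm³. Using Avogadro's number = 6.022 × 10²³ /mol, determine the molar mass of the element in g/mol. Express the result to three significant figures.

An FCC cell has Z = 4 atoms; a = 3.840 × 10^-8 cm.
M = ρ·N_A·a³/Z = 22.5 × 6.022 × 10²³ × 5.662 × 10^-23 / 4 = 192 g/mol.

192 g/mol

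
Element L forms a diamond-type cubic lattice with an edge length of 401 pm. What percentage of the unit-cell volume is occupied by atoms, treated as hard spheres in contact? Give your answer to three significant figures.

34.0%

In a diamond cubic lattice nearest neighbors lie along the body diagonal with √3·a = 8r, so r = 0.2165a = 86.82 pm.
Packing fraction = Z·(4/3)πr³ / a³ = 8 × (4/3)π × (86.82)³ / (401)³ = 0.3401 = 34.0%.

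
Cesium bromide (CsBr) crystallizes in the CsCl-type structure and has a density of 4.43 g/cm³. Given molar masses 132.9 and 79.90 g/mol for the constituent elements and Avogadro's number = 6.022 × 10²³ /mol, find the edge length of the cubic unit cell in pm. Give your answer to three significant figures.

M(CsBr) = 212.8 g/mol; Z = 1 formula unit per cell.
a³ = Z·M/(N_A·ρ) = 1 × 212.8 / (6.022 × 10²³ × 4.43) = 7.977 × 10^-23 cm³, so a = 4.305 × 10^-8 cm = 430 pm.

430 pm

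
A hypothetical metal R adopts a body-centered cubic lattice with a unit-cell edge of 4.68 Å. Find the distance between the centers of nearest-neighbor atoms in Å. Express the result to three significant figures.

In a BCC structure, atoms touch along the body diagonal, so √3·a = 4r; the nearest-neighbor distance equals 2r = 0.8660·a.
d = 0.8660 × 4.68 = 4.05 Å.

4.05 Å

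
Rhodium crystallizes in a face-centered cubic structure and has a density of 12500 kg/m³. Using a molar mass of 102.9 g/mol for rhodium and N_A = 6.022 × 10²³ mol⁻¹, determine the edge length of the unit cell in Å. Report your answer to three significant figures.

3.80 Å

With Z = 4 atoms per FCC cell, a³ = Z·M/(N_A·ρ) = 4 × 102.9 / (6.022 × 10²³ × 12.50 g/cm³) = 5.468 × 10^-23 cm³.
a = (5.468 × 10^-23)^(1/3) = 3.796 × 10^-8 cm = 3.80 Å.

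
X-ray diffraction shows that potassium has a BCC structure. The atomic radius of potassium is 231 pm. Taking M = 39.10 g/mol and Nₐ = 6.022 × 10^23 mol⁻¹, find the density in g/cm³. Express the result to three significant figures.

0.855 g/cm³

In a BCC lattice, atoms touch along the body diagonal, so √3·a = 4r, giving a = 533.5 pm = 5.335 × 10^-8 cm.
With Z = 2, ρ = Z·M/(N_A·a³) = 2 × 39.10 / (6.022 × 10²³ × 1.518 × 10^-22) = 0.8553 g/cm³.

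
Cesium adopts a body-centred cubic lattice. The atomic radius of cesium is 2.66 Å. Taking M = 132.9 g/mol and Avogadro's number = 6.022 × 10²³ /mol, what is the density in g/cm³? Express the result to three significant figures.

1.90 g/cm³

In a BCC lattice, atoms touch along the body diagonal, so √3·a = 4r, giving a = 6.143 Å = 6.143 × 10^-8 cm.
With Z = 2, ρ = Z·M/(N_A·a³) = 2 × 132.9 / (6.022 × 10²³ × 2.318 × 10^-22) = 1.904 g/cm³.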